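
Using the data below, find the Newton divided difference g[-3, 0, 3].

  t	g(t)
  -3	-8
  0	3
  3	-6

g[-3,0] = (3 - (-8)) / (0 - (-3)) = 11/3
g[0,3] = (-6 - 3) / (3 - 0) = -3
g[-3,0,3] = (-3 - 11/3) / (3 - (-3)) = -10/9

-10/9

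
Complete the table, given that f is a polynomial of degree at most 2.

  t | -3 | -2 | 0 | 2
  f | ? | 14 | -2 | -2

The 3 known values determine f uniquely (degree ≤ 2).
Evaluate each Lagrange basis at t = -3:
L_0(-3) = (-3)·(-5)/[(-2)·(-4)] = 15/8
L_1(-3) = (-1)·(-5)/[(2)·(-2)] = -5/4
L_2(-3) = (-1)·(-3)/[(4)·(2)] = 3/8
Sum: 14·(15/8) + (-2)·(-5/4) + (-2)·(3/8) = 28

28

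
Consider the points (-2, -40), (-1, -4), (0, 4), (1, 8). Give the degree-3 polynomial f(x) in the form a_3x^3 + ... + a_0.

Build the Lagrange basis polynomials:
L_0(x) = (x + 1)x(x - 1) / [-6] = -(1/6)x^3 + (1/6)x
L_1(x) = (x + 2)x(x - 1) / [2] = (1/2)x^3 + (1/2)x^2 - x
L_2(x) = (x + 2)(x + 1)(x - 1) / [-2] = -(1/2)x^3 - x^2 + (1/2)x + 1
L_3(x) = (x + 2)(x + 1)x / [6] = (1/6)x^3 + (1/2)x^2 + (1/3)x
f(x) = (-40)·L_0 + (-4)·L_1 + 4·L_2 + 8·L_3
  (-40)·L_0(x) = (20/3)x^3 - (20/3)x
  (-4)·L_1(x) = -2x^3 - 2x^2 + 4x
  4·L_2(x) = -2x^3 - 4x^2 + 2x + 4
  8·L_3(x) = (4/3)x^3 + 4x^2 + (8/3)x
Adding term by term: 4x^3 - 2x^2 + 2x + 4

f(x) = 4x^3 - 2x^2 + 2x + 4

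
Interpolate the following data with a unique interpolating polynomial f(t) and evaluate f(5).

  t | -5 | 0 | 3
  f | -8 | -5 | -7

-119/12

Using Newton's divided-difference form:
f[-5,0] = (-5 - (-8)) / (0 - (-5)) = 3/5
f[0,3] = (-7 - (-5)) / (3 - 0) = -2/3
f[-5,0,3] = (-2/3 - 3/5) / (3 - (-5)) = -19/120
f(5) = -8 + (3/5)·(10) + (-19/120)·(10)·(5) = -119/12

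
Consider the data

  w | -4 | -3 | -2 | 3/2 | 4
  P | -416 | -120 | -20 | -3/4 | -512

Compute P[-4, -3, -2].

P[-4,-3] = (-120 - (-416)) / (-3 - (-4)) = 296
P[-3,-2] = (-20 - (-120)) / (-2 - (-3)) = 100
P[-4,-3,-2] = (100 - 296) / (-2 - (-4)) = -98

-98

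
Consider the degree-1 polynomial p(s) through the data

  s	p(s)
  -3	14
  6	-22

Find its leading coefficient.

The leading coefficient equals the top divided difference p[-3,6].
p[-3,6] = (-22 - 14) / (6 - (-3)) = -4

-4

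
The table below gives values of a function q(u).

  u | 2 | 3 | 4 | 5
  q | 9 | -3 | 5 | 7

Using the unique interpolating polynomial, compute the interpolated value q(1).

Evaluate each Lagrange basis at u = 1:
L_0(1) = (-2)·(-3)·(-4)/[(-1)·(-2)·(-3)] = 4
L_1(1) = (-1)·(-3)·(-4)/[(1)·(-1)·(-2)] = -6
L_2(1) = (-1)·(-2)·(-4)/[(2)·(1)·(-1)] = 4
L_3(1) = (-1)·(-2)·(-3)/[(3)·(2)·(1)] = -1
Sum: 9·(4) + (-3)·(-6) + 5·(4) + 7·(-1) = 67

67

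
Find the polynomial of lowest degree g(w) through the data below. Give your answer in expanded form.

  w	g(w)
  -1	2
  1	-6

Build the Lagrange basis polynomials:
L_0(w) = (w - 1) / [-2] = -(1/2)w + 1/2
L_1(w) = (w + 1) / [2] = (1/2)w + 1/2
g(w) = 2·L_0 + (-6)·L_1
  2·L_0(w) = -w + 1
  (-6)·L_1(w) = -3w - 3
Adding term by term: -4w - 2

g(w) = -4w - 2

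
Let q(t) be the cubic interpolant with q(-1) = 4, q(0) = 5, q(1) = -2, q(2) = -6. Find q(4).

Using Newton's divided-difference form:
q[-1,0] = (5 - 4) / (0 - (-1)) = 1
q[0,1] = (-2 - 5) / (1 - 0) = -7
q[1,2] = (-6 - (-2)) / (2 - 1) = -4
q[-1,0,1] = (-7 - 1) / (1 - (-1)) = -4
q[0,1,2] = (-4 - (-7)) / (2 - 0) = 3/2
q[-1,0,1,2] = (3/2 - (-4)) / (2 - (-1)) = 11/6
q(4) = 4 + 1·(5) + (-4)·(5)·(4) + (11/6)·(5)·(4)·(3) = 39

39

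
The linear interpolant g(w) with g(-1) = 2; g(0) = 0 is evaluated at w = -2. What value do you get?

4

Evaluate each Lagrange basis at w = -2:
L_0(-2) = (-2)/[(-1)] = 2
L_1(-2) = (-1)/[(1)] = -1
Sum: 2·(2) + 0 = 4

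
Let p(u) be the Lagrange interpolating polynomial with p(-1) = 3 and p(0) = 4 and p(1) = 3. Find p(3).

L_0(3) = (3)·(2)/[(-1)·(-2)] = 3
L_1(3) = (4)·(2)/[(1)·(-1)] = -8
L_2(3) = (4)·(3)/[(2)·(1)] = 6
Sum: 3·(3) + 4·(-8) + 3·(6) = -5

-5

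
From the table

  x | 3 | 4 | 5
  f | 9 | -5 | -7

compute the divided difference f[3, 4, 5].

f[3,4] = (-5 - 9) / (4 - 3) = -14
f[4,5] = (-7 - (-5)) / (5 - 4) = -2
f[3,4,5] = (-2 - (-14)) / (5 - 3) = 6

6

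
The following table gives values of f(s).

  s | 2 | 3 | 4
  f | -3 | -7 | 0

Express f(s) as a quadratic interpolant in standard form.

f(s) = (11/2)s^2 - (63/2)s + 38

L_0(s) = (s - 3)(s - 4) / [2] = (1/2)s^2 - (7/2)s + 6
L_1(s) = (s - 2)(s - 4) / [-1] = -s^2 + 6s - 8
L_2(s) = (s - 2)(s - 3) / [2] = (1/2)s^2 - (5/2)s + 3
f(s) = (-3)·L_0 + (-7)·L_1 + 0·L_2
  (-3)·L_0(s) = -(3/2)s^2 + (21/2)s - 18
  (-7)·L_1(s) = 7s^2 - 42s + 56
  0·L_2(s) = 0
Adding term by term: (11/2)s^2 - (63/2)s + 38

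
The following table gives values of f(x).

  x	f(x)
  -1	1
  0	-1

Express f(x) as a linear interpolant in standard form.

Build the Lagrange basis polynomials:
L_0(x) = x / [-1] = -x
L_1(x) = (x + 1) / [1] = x + 1
f(x) = 1·L_0 + (-1)·L_1
  1·L_0(x) = -x
  (-1)·L_1(x) = -x - 1
Adding term by term: -2x - 1

f(x) = -2x - 1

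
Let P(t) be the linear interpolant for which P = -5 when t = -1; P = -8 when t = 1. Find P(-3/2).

-17/4

Evaluate each Lagrange basis at t = -3/2:
L_0(-3/2) = (-5/2)/[(-2)] = 5/4
L_1(-3/2) = (-1/2)/[(2)] = -1/4
Sum: (-5)·(5/4) + (-8)·(-1/4) = -17/4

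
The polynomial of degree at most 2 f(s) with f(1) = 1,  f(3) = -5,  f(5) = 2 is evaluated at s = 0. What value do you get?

71/8

Using Newton's divided-difference form:
f[1,3] = (-5 - 1) / (3 - 1) = -3
f[3,5] = (2 - (-5)) / (5 - 3) = 7/2
f[1,3,5] = (7/2 - (-3)) / (5 - 1) = 13/8
f(0) = 1 + (-3)·(-1) + (13/8)·(-1)·(-3) = 71/8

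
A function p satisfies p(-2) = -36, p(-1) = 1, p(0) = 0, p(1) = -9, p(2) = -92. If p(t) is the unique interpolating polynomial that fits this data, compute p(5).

-2885

Evaluate each Lagrange basis at t = 5:
L_0(5) = (6)·(5)·(4)·(3)/[(-1)·(-2)·(-3)·(-4)] = 15
L_1(5) = (7)·(5)·(4)·(3)/[(1)·(-1)·(-2)·(-3)] = -70
L_2(5) = (7)·(6)·(4)·(3)/[(2)·(1)·(-1)·(-2)] = 126
L_3(5) = (7)·(6)·(5)·(3)/[(3)·(2)·(1)·(-1)] = -105
L_4(5) = (7)·(6)·(5)·(4)/[(4)·(3)·(2)·(1)] = 35
Sum: (-36)·(15) + 1·(-70) + 0 + (-9)·(-105) + (-92)·(35) = -2885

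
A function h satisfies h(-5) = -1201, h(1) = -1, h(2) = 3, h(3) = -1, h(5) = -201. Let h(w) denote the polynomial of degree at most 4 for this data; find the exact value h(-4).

-561

L_0(-4) = (-5)·(-6)·(-7)·(-9)/[(-6)·(-7)·(-8)·(-10)] = 9/16
L_1(-4) = (1)·(-6)·(-7)·(-9)/[(6)·(-1)·(-2)·(-4)] = 63/8
L_2(-4) = (1)·(-5)·(-7)·(-9)/[(7)·(1)·(-1)·(-3)] = -15
L_3(-4) = (1)·(-5)·(-6)·(-9)/[(8)·(2)·(1)·(-2)] = 135/16
L_4(-4) = (1)·(-5)·(-6)·(-7)/[(10)·(4)·(3)·(2)] = -7/8
Sum: (-1201)·(9/16) + (-1)·(63/8) + 3·(-15) + (-1)·(135/16) + (-201)·(-7/8) = -561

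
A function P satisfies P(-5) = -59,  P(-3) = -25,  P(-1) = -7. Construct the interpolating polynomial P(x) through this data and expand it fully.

P(x) = -2x^2 + x - 4

Newton's divided differences:
P[-5,-3] = (-25 - (-59)) / (-3 - (-5)) = 17
P[-3,-1] = (-7 - (-25)) / (-1 - (-3)) = 9
P[-5,-3,-1] = (9 - 17) / (-1 - (-5)) = -2
P(x) = -59 + 17·(x + 5) + (-2)·(x + 5)(x + 3)
Expanding: P(x) = -2x^2 + x - 4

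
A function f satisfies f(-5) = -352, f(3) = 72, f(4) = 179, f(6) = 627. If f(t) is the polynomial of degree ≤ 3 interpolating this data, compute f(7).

Using Newton's divided-difference form:
f[-5,3] = (72 - (-352)) / (3 - (-5)) = 53
f[3,4] = (179 - 72) / (4 - 3) = 107
f[4,6] = (627 - 179) / (6 - 4) = 224
f[-5,3,4] = (107 - 53) / (4 - (-5)) = 6
f[3,4,6] = (224 - 107) / (6 - 3) = 39
f[-5,3,4,6] = (39 - 6) / (6 - (-5)) = 3
f(7) = -352 + 53·(12) + 6·(12)·(4) + 3·(12)·(4)·(3) = 1004

1004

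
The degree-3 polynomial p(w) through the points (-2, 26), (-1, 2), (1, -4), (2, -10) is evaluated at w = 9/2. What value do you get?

-130

L_0(9/2) = (11/2)·(7/2)·(5/2)/[(-1)·(-3)·(-4)] = -385/96
L_1(9/2) = (13/2)·(7/2)·(5/2)/[(1)·(-2)·(-3)] = 455/48
L_2(9/2) = (13/2)·(11/2)·(5/2)/[(3)·(2)·(-1)] = -715/48
L_3(9/2) = (13/2)·(11/2)·(7/2)/[(4)·(3)·(1)] = 1001/96
Sum: 26·(-385/96) + 2·(455/48) + (-4)·(-715/48) + (-10)·(1001/96) = -130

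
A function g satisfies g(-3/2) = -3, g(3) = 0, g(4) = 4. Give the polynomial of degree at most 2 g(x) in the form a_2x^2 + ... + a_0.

Newton's divided differences:
g[-3/2,3] = (0 - (-3)) / (3 - (-3/2)) = 2/3
g[3,4] = (4 - 0) / (4 - 3) = 4
g[-3/2,3,4] = (4 - 2/3) / (4 - (-3/2)) = 20/33
g(x) = -3 + (2/3)·(x + 3/2) + (20/33)·(x + 3/2)(x - 3)
Expanding: g(x) = (20/33)x^2 - (8/33)x - 52/11

g(x) = (20/33)x^2 - (8/33)x - 52/11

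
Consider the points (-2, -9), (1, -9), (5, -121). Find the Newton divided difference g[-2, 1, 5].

-4

g[-2,1] = (-9 - (-9)) / (1 - (-2)) = 0
g[1,5] = (-121 - (-9)) / (5 - 1) = -28
g[-2,1,5] = (-28 - 0) / (5 - (-2)) = -4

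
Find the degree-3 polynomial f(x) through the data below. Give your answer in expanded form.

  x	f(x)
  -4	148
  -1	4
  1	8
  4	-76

L_0(x) = (x + 1)(x - 1)(x - 4) / [-120] = -(1/120)x^3 + (1/30)x^2 + (1/120)x - 1/30
L_1(x) = (x + 4)(x - 1)(x - 4) / [30] = (1/30)x^3 - (1/30)x^2 - (8/15)x + 8/15
L_2(x) = (x + 4)(x + 1)(x - 4) / [-30] = -(1/30)x^3 - (1/30)x^2 + (8/15)x + 8/15
L_3(x) = (x + 4)(x + 1)(x - 1) / [120] = (1/120)x^3 + (1/30)x^2 - (1/120)x - 1/30
f(x) = 148·L_0 + 4·L_1 + 8·L_2 + (-76)·L_3
  148·L_0(x) = -(37/30)x^3 + (74/15)x^2 + (37/30)x - 74/15
  4·L_1(x) = (2/15)x^3 - (2/15)x^2 - (32/15)x + 32/15
  8·L_2(x) = -(4/15)x^3 - (4/15)x^2 + (64/15)x + 64/15
  (-76)·L_3(x) = -(19/30)x^3 - (38/15)x^2 + (19/30)x + 38/15
Adding term by term: -2x^3 + 2x^2 + 4x + 4

f(x) = -2x^3 + 2x^2 + 4x + 4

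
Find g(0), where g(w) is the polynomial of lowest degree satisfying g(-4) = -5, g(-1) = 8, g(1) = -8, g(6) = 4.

Evaluate each Lagrange basis at w = 0:
L_0(0) = (1)·(-1)·(-6)/[(-3)·(-5)·(-10)] = -1/25
L_1(0) = (4)·(-1)·(-6)/[(3)·(-2)·(-7)] = 4/7
L_2(0) = (4)·(1)·(-6)/[(5)·(2)·(-5)] = 12/25
L_3(0) = (4)·(1)·(-1)/[(10)·(7)·(5)] = -2/175
Sum: (-5)·(-1/25) + 8·(4/7) + (-8)·(12/25) + 4·(-2/175) = 31/35

31/35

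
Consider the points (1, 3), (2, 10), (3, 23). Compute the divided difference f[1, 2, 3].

3

f[1,2] = (10 - 3) / (2 - 1) = 7
f[2,3] = (23 - 10) / (3 - 2) = 13
f[1,2,3] = (13 - 7) / (3 - 1) = 3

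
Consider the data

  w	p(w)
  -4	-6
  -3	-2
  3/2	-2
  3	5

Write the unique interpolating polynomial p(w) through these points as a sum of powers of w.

Newton's divided differences:
p[-4,-3] = (-2 - (-6)) / (-3 - (-4)) = 4
p[-3,3/2] = (-2 - (-2)) / (3/2 - (-3)) = 0
p[3/2,3] = (5 - (-2)) / (3 - 3/2) = 14/3
p[-4,-3,3/2] = (0 - 4) / (3/2 - (-4)) = -8/11
p[-3,3/2,3] = (14/3 - 0) / (3 - (-3)) = 7/9
p[-4,-3,3/2,3] = (7/9 - (-8/11)) / (3 - (-4)) = 149/693
p(w) = -6 + 4·(w + 4) + (-8/11)·(w + 4)(w + 3) + (149/693)·(w + 4)(w + 3)(w - 3/2)
Expanding: p(w) = (149/693)w^3 + (631/1386)w^2 - (355/462)w - 200/77

p(w) = (149/693)w^3 + (631/1386)w^2 - (355/462)w - 200/77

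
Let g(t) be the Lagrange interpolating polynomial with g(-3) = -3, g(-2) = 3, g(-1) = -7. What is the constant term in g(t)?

Build the Lagrange basis polynomials:
L_0(t) = (t + 2)(t + 1) / [2] = (1/2)t^2 + (3/2)t + 1
L_1(t) = (t + 3)(t + 1) / [-1] = -t^2 - 4t - 3
L_2(t) = (t + 3)(t + 2) / [2] = (1/2)t^2 + (5/2)t + 3
g(t) = (-3)·L_0 + 3·L_1 + (-7)·L_2
Only the constant term is needed; take it from each L_i and combine:
(-3)·(1) + 3·(-3) + (-7)·(3) = -33

-33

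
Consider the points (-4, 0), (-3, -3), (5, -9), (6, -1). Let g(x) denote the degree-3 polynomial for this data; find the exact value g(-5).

Evaluate each Lagrange basis at x = -5:
L_0(-5) = (-2)·(-10)·(-11)/[(-1)·(-9)·(-10)] = 22/9
L_1(-5) = (-1)·(-10)·(-11)/[(1)·(-8)·(-9)] = -55/36
L_2(-5) = (-1)·(-2)·(-11)/[(9)·(8)·(-1)] = 11/36
L_3(-5) = (-1)·(-2)·(-10)/[(10)·(9)·(1)] = -2/9
Sum: 0 + (-3)·(-55/36) + (-9)·(11/36) + (-1)·(-2/9) = 37/18

37/18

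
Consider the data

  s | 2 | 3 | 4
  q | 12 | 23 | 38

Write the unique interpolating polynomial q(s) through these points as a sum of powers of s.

q(s) = 2s^2 + s + 2

Build the Lagrange basis polynomials:
L_0(s) = (s - 3)(s - 4) / [2] = (1/2)s^2 - (7/2)s + 6
L_1(s) = (s - 2)(s - 4) / [-1] = -s^2 + 6s - 8
L_2(s) = (s - 2)(s - 3) / [2] = (1/2)s^2 - (5/2)s + 3
q(s) = 12·L_0 + 23·L_1 + 38·L_2
  12·L_0(s) = 6s^2 - 42s + 72
  23·L_1(s) = -23s^2 + 138s - 184
  38·L_2(s) = 19s^2 - 95s + 114
Adding term by term: 2s^2 + s + 2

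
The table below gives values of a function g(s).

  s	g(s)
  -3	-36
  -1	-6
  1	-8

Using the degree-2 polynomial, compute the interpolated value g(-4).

-63

Using Newton's divided-difference form:
g[-3,-1] = (-6 - (-36)) / (-1 - (-3)) = 15
g[-1,1] = (-8 - (-6)) / (1 - (-1)) = -1
g[-3,-1,1] = (-1 - 15) / (1 - (-3)) = -4
g(-4) = -36 + 15·(-1) + (-4)·(-1)·(-3) = -63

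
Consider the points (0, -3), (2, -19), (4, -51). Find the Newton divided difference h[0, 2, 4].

-2

h[0,2] = (-19 - (-3)) / (2 - 0) = -8
h[2,4] = (-51 - (-19)) / (4 - 2) = -16
h[0,2,4] = (-16 - (-8)) / (4 - 0) = -2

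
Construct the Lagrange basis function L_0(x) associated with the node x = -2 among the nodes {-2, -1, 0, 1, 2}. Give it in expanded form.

L_0(x) = (x + 1)x(x - 1)(x - 2) / [(-1)·(-2)·(-3)·(-4)]
       = (x^4 - 2x^3 - x^2 + 2x) / (24)

L_0(x) = (1/24)x^4 - (1/12)x^3 - (1/24)x^2 + (1/12)x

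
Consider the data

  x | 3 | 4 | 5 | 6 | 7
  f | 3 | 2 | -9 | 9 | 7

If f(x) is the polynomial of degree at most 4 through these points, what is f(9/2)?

Evaluate each Lagrange basis at x = 9/2:
L_0(9/2) = (1/2)·(-1/2)·(-3/2)·(-5/2)/[(-1)·(-2)·(-3)·(-4)] = -5/128
L_1(9/2) = (3/2)·(-1/2)·(-3/2)·(-5/2)/[(1)·(-1)·(-2)·(-3)] = 15/32
L_2(9/2) = (3/2)·(1/2)·(-3/2)·(-5/2)/[(2)·(1)·(-1)·(-2)] = 45/64
L_3(9/2) = (3/2)·(1/2)·(-1/2)·(-5/2)/[(3)·(2)·(1)·(-1)] = -5/32
L_4(9/2) = (3/2)·(1/2)·(-1/2)·(-3/2)/[(4)·(3)·(2)·(1)] = 3/128
Sum: 3·(-5/128) + 2·(15/32) + (-9)·(45/64) + 9·(-5/32) + 7·(3/128) = -27/4

-27/4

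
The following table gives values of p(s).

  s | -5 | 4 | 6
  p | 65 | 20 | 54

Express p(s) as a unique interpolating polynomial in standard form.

p(s) = 2s^2 - 3s

Build the Lagrange basis polynomials:
L_0(s) = (s - 4)(s - 6) / [99] = (1/99)s^2 - (10/99)s + 8/33
L_1(s) = (s + 5)(s - 6) / [-18] = -(1/18)s^2 + (1/18)s + 5/3
L_2(s) = (s + 5)(s - 4) / [22] = (1/22)s^2 + (1/22)s - 10/11
p(s) = 65·L_0 + 20·L_1 + 54·L_2
  65·L_0(s) = (65/99)s^2 - (650/99)s + 520/33
  20·L_1(s) = -(10/9)s^2 + (10/9)s + 100/3
  54·L_2(s) = (27/11)s^2 + (27/11)s - 540/11
Adding term by term: 2s^2 - 3s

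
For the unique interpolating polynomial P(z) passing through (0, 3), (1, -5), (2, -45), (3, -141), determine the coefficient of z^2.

-4

L_0(z) = (z - 1)(z - 2)(z - 3) / [-6] = -(1/6)z^3 + z^2 - (11/6)z + 1
L_1(z) = z(z - 2)(z - 3) / [2] = (1/2)z^3 - (5/2)z^2 + 3z
L_2(z) = z(z - 1)(z - 3) / [-2] = -(1/2)z^3 + 2z^2 - (3/2)z
L_3(z) = z(z - 1)(z - 2) / [6] = (1/6)z^3 - (1/2)z^2 + (1/3)z
P(z) = 3·L_0 + (-5)·L_1 + (-45)·L_2 + (-141)·L_3
Only the coefficient of z^2 is needed; take it from each L_i and combine:
3·(1) + (-5)·(-5/2) + (-45)·(2) + (-141)·(-1/2) = -4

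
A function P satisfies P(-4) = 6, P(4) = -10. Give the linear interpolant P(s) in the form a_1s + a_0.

P(s) = -2s - 2

Build the Lagrange basis polynomials:
L_0(s) = (s - 4) / [-8] = -(1/8)s + 1/2
L_1(s) = (s + 4) / [8] = (1/8)s + 1/2
P(s) = 6·L_0 + (-10)·L_1
  6·L_0(s) = -(3/4)s + 3
  (-10)·L_1(s) = -(5/4)s - 5
Adding term by term: -2s - 2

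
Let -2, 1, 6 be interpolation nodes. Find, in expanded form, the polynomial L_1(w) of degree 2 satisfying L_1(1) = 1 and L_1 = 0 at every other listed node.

L_1(w) = -(1/15)w^2 + (4/15)w + 4/5

L_1(w) = (w + 2)(w - 6) / [(3)·(-5)]
       = (w^2 - 4w - 12) / (-15)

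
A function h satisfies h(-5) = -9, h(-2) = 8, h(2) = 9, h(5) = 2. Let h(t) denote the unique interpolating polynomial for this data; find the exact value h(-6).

-667/35

Evaluate each Lagrange basis at t = -6:
L_0(-6) = (-4)·(-8)·(-11)/[(-3)·(-7)·(-10)] = 176/105
L_1(-6) = (-1)·(-8)·(-11)/[(3)·(-4)·(-7)] = -22/21
L_2(-6) = (-1)·(-4)·(-11)/[(7)·(4)·(-3)] = 11/21
L_3(-6) = (-1)·(-4)·(-8)/[(10)·(7)·(3)] = -16/105
Sum: (-9)·(176/105) + 8·(-22/21) + 9·(11/21) + 2·(-16/105) = -667/35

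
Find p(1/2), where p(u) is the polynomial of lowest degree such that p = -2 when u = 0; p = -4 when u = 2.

-5/2

L_0(1/2) = (-3/2)/[(-2)] = 3/4
L_1(1/2) = (1/2)/[(2)] = 1/4
Sum: (-2)·(3/4) + (-4)·(1/4) = -5/2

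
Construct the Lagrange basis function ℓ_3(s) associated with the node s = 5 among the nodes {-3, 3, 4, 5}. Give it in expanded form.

ℓ_3(s) = (s + 3)(s - 3)(s - 4) / [(8)·(2)·(1)]
       = (s^3 - 4s^2 - 9s + 36) / (16)

ℓ_3(s) = (1/16)s^3 - (1/4)s^2 - (9/16)s + 9/4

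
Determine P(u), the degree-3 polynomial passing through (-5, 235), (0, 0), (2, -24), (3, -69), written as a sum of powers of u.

P(u) = -2u^3 - u^2 - 2u

Build the Lagrange basis polynomials:
L_0(u) = u(u - 2)(u - 3) / [-280] = -(1/280)u^3 + (1/56)u^2 - (3/140)u
L_1(u) = (u + 5)(u - 2)(u - 3) / [30] = (1/30)u^3 - (19/30)u + 1
L_2(u) = (u + 5)u(u - 3) / [-14] = -(1/14)u^3 - (1/7)u^2 + (15/14)u
L_3(u) = (u + 5)u(u - 2) / [24] = (1/24)u^3 + (1/8)u^2 - (5/12)u
P(u) = 235·L_0 + 0·L_1 + (-24)·L_2 + (-69)·L_3
  235·L_0(u) = -(47/56)u^3 + (235/56)u^2 - (141/28)u
  0·L_1(u) = 0
  (-24)·L_2(u) = (12/7)u^3 + (24/7)u^2 - (180/7)u
  (-69)·L_3(u) = -(23/8)u^3 - (69/8)u^2 + (115/4)u
Adding term by term: -2u^3 - u^2 - 2u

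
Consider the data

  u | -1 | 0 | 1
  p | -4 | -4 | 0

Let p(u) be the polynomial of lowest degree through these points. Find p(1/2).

Using Newton's divided-difference form:
p[-1,0] = (-4 - (-4)) / (0 - (-1)) = 0
p[0,1] = (0 - (-4)) / (1 - 0) = 4
p[-1,0,1] = (4 - 0) / (1 - (-1)) = 2
p(1/2) = -4 + 0·(3/2) + 2·(3/2)·(1/2) = -5/2

-5/2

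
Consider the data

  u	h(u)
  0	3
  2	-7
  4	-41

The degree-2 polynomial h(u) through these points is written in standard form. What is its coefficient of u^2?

-3

The leading coefficient equals the top divided difference h[0,2,4].
h[0,2] = (-7 - 3) / (2 - 0) = -5
h[2,4] = (-41 - (-7)) / (4 - 2) = -17
h[0,2,4] = (-17 - (-5)) / (4 - 0) = -3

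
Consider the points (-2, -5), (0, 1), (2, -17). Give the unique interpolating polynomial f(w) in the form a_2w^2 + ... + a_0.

Newton's divided differences:
f[-2,0] = (1 - (-5)) / (0 - (-2)) = 3
f[0,2] = (-17 - 1) / (2 - 0) = -9
f[-2,0,2] = (-9 - 3) / (2 - (-2)) = -3
f(w) = -5 + 3·(w + 2) + (-3)·(w + 2)w
Expanding: f(w) = -3w^2 - 3w + 1

f(w) = -3w^2 - 3w + 1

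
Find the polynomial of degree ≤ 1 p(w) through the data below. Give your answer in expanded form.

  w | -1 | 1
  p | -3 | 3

p(w) = 3w

Build the Lagrange basis polynomials:
L_0(w) = (w - 1) / [-2] = -(1/2)w + 1/2
L_1(w) = (w + 1) / [2] = (1/2)w + 1/2
p(w) = (-3)·L_0 + 3·L_1
  (-3)·L_0(w) = (3/2)w - 3/2
  3·L_1(w) = (3/2)w + 3/2
Adding term by term: 3w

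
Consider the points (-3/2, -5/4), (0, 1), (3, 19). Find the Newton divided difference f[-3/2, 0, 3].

f[-3/2,0] = (1 - (-5/4)) / (0 - (-3/2)) = 3/2
f[0,3] = (19 - 1) / (3 - 0) = 6
f[-3/2,0,3] = (6 - 3/2) / (3 - (-3/2)) = 1

1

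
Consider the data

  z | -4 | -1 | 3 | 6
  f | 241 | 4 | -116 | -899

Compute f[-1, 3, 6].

f[-1,3] = (-116 - 4) / (3 - (-1)) = -30
f[3,6] = (-899 - (-116)) / (6 - 3) = -261
f[-1,3,6] = (-261 - (-30)) / (6 - (-1)) = -33

-33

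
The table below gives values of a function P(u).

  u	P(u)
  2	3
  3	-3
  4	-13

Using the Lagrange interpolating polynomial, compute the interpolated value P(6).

Evaluate each Lagrange basis at u = 6:
L_0(6) = (3)·(2)/[(-1)·(-2)] = 3
L_1(6) = (4)·(2)/[(1)·(-1)] = -8
L_2(6) = (4)·(3)/[(2)·(1)] = 6
Sum: 3·(3) + (-3)·(-8) + (-13)·(6) = -45

-45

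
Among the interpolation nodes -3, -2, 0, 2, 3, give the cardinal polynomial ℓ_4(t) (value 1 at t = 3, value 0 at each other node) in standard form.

ℓ_4(t) = (1/90)t^4 + (1/30)t^3 - (2/45)t^2 - (2/15)t

ℓ_4(t) = (t + 3)(t + 2)t(t - 2) / [(6)·(5)·(3)·(1)]
       = (t^4 + 3t^3 - 4t^2 - 12t) / (90)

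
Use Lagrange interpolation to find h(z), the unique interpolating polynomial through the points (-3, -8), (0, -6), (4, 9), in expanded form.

h(z) = (37/84)z^2 + (167/84)z - 6

L_0(z) = z(z - 4) / [21] = (1/21)z^2 - (4/21)z
L_1(z) = (z + 3)(z - 4) / [-12] = -(1/12)z^2 + (1/12)z + 1
L_2(z) = (z + 3)z / [28] = (1/28)z^2 + (3/28)z
h(z) = (-8)·L_0 + (-6)·L_1 + 9·L_2
  (-8)·L_0(z) = -(8/21)z^2 + (32/21)z
  (-6)·L_1(z) = (1/2)z^2 - (1/2)z - 6
  9·L_2(z) = (9/28)z^2 + (27/28)z
Adding term by term: (37/84)z^2 + (167/84)z - 6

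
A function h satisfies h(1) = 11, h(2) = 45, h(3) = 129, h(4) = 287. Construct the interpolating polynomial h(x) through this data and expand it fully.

h(x) = 4x^3 + x^2 + 3x + 3

Newton's divided differences:
h[1,2] = (45 - 11) / (2 - 1) = 34
h[2,3] = (129 - 45) / (3 - 2) = 84
h[3,4] = (287 - 129) / (4 - 3) = 158
h[1,2,3] = (84 - 34) / (3 - 1) = 25
h[2,3,4] = (158 - 84) / (4 - 2) = 37
h[1,2,3,4] = (37 - 25) / (4 - 1) = 4
h(x) = 11 + 34·(x - 1) + 25·(x - 1)(x - 2) + 4·(x - 1)(x - 2)(x - 3)
Expanding: h(x) = 4x^3 + x^2 + 3x + 3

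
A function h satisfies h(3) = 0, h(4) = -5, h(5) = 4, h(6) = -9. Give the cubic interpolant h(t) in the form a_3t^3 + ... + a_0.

h(t) = -6t^3 + 79t^2 - 336t + 459

L_0(t) = (t - 4)(t - 5)(t - 6) / [-6] = -(1/6)t^3 + (5/2)t^2 - (37/3)t + 20
L_1(t) = (t - 3)(t - 5)(t - 6) / [2] = (1/2)t^3 - 7t^2 + (63/2)t - 45
L_2(t) = (t - 3)(t - 4)(t - 6) / [-2] = -(1/2)t^3 + (13/2)t^2 - 27t + 36
L_3(t) = (t - 3)(t - 4)(t - 5) / [6] = (1/6)t^3 - 2t^2 + (47/6)t - 10
h(t) = 0·L_0 + (-5)·L_1 + 4·L_2 + (-9)·L_3
  0·L_0(t) = 0
  (-5)·L_1(t) = -(5/2)t^3 + 35t^2 - (315/2)t + 225
  4·L_2(t) = -2t^3 + 26t^2 - 108t + 144
  (-9)·L_3(t) = -(3/2)t^3 + 18t^2 - (141/2)t + 90
Adding term by term: -6t^3 + 79t^2 - 336t + 459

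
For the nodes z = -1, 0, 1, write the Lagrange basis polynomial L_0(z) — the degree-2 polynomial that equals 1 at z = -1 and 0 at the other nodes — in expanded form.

L_0(z) = (1/2)z^2 - (1/2)z

L_0(z) = z(z - 1) / [(-1)·(-2)]
       = (z^2 - z) / (2)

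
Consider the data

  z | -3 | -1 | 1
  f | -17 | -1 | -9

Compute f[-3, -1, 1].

-3

f[-3,-1] = (-1 - (-17)) / (-1 - (-3)) = 8
f[-1,1] = (-9 - (-1)) / (1 - (-1)) = -4
f[-3,-1,1] = (-4 - 8) / (1 - (-3)) = -3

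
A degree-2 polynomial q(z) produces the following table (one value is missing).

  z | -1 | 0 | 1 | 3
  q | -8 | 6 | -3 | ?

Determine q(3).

The 3 known values determine q uniquely (degree ≤ 2).
Evaluate each Lagrange basis at z = 3:
L_0(3) = (3)·(2)/[(-1)·(-2)] = 3
L_1(3) = (4)·(2)/[(1)·(-1)] = -8
L_2(3) = (4)·(3)/[(2)·(1)] = 6
Sum: (-8)·(3) + 6·(-8) + (-3)·(6) = -90

-90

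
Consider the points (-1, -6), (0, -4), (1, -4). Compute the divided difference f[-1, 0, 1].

-1

f[-1,0] = (-4 - (-6)) / (0 - (-1)) = 2
f[0,1] = (-4 - (-4)) / (1 - 0) = 0
f[-1,0,1] = (0 - 2) / (1 - (-1)) = -1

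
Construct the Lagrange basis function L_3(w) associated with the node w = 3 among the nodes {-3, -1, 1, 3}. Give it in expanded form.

L_3(w) = (1/48)w^3 + (1/16)w^2 - (1/48)w - 1/16

L_3(w) = (w + 3)(w + 1)(w - 1) / [(6)·(4)·(2)]
       = (w^3 + 3w^2 - w - 3) / (48)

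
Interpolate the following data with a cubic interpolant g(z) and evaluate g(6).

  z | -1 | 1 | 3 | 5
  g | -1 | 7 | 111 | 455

762

Using Newton's divided-difference form:
g[-1,1] = (7 - (-1)) / (1 - (-1)) = 4
g[1,3] = (111 - 7) / (3 - 1) = 52
g[3,5] = (455 - 111) / (5 - 3) = 172
g[-1,1,3] = (52 - 4) / (3 - (-1)) = 12
g[1,3,5] = (172 - 52) / (5 - 1) = 30
g[-1,1,3,5] = (30 - 12) / (5 - (-1)) = 3
g(6) = -1 + 4·(7) + 12·(7)·(5) + 3·(7)·(5)·(3) = 762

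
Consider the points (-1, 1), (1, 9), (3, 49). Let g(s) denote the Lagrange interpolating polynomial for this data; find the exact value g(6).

169

L_0(6) = (5)·(3)/[(-2)·(-4)] = 15/8
L_1(6) = (7)·(3)/[(2)·(-2)] = -21/4
L_2(6) = (7)·(5)/[(4)·(2)] = 35/8
Sum: 1·(15/8) + 9·(-21/4) + 49·(35/8) = 169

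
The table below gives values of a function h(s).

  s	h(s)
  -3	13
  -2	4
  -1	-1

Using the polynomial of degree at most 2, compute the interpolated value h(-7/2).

19

Evaluate each Lagrange basis at s = -7/2:
L_0(-7/2) = (-3/2)·(-5/2)/[(-1)·(-2)] = 15/8
L_1(-7/2) = (-1/2)·(-5/2)/[(1)·(-1)] = -5/4
L_2(-7/2) = (-1/2)·(-3/2)/[(2)·(1)] = 3/8
Sum: 13·(15/8) + 4·(-5/4) + (-1)·(3/8) = 19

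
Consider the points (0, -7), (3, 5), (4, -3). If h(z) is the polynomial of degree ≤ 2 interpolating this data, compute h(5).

-17

Evaluate each Lagrange basis at z = 5:
L_0(5) = (2)·(1)/[(-3)·(-4)] = 1/6
L_1(5) = (5)·(1)/[(3)·(-1)] = -5/3
L_2(5) = (5)·(2)/[(4)·(1)] = 5/2
Sum: (-7)·(1/6) + 5·(-5/3) + (-3)·(5/2) = -17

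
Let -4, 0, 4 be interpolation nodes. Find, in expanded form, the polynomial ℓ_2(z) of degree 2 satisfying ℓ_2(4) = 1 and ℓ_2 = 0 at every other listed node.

ℓ_2(z) = (z + 4)z / [(8)·(4)]
       = (z^2 + 4z) / (32)

ℓ_2(z) = (1/32)z^2 + (1/8)z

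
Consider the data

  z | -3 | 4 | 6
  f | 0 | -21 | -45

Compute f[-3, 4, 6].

-1

f[-3,4] = (-21 - 0) / (4 - (-3)) = -3
f[4,6] = (-45 - (-21)) / (6 - 4) = -12
f[-3,4,6] = (-12 - (-3)) / (6 - (-3)) = -1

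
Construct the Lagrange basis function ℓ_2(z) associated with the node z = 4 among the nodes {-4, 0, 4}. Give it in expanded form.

ℓ_2(z) = (z + 4)z / [(8)·(4)]
       = (z^2 + 4z) / (32)

ℓ_2(z) = (1/32)z^2 + (1/8)z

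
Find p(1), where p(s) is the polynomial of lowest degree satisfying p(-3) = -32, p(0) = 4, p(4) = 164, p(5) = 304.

8

L_0(1) = (1)·(-3)·(-4)/[(-3)·(-7)·(-8)] = -1/14
L_1(1) = (4)·(-3)·(-4)/[(3)·(-4)·(-5)] = 4/5
L_2(1) = (4)·(1)·(-4)/[(7)·(4)·(-1)] = 4/7
L_3(1) = (4)·(1)·(-3)/[(8)·(5)·(1)] = -3/10
Sum: (-32)·(-1/14) + 4·(4/5) + 164·(4/7) + 304·(-3/10) = 8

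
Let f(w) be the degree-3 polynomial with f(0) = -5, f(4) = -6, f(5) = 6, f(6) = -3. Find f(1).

-77/2

Evaluate each Lagrange basis at w = 1:
L_0(1) = (-3)·(-4)·(-5)/[(-4)·(-5)·(-6)] = 1/2
L_1(1) = (1)·(-4)·(-5)/[(4)·(-1)·(-2)] = 5/2
L_2(1) = (1)·(-3)·(-5)/[(5)·(1)·(-1)] = -3
L_3(1) = (1)·(-3)·(-4)/[(6)·(2)·(1)] = 1
Sum: (-5)·(1/2) + (-6)·(5/2) + 6·(-3) + (-3)·(1) = -77/2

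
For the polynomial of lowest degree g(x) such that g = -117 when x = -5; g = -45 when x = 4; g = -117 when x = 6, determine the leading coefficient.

The leading coefficient equals the top divided difference g[-5,4,6].
g[-5,4] = (-45 - (-117)) / (4 - (-5)) = 8
g[4,6] = (-117 - (-45)) / (6 - 4) = -36
g[-5,4,6] = (-36 - 8) / (6 - (-5)) = -4

-4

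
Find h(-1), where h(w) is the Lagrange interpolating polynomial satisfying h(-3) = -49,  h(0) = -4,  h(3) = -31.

-11

Evaluate each Lagrange basis at w = -1:
L_0(-1) = (-1)·(-4)/[(-3)·(-6)] = 2/9
L_1(-1) = (2)·(-4)/[(3)·(-3)] = 8/9
L_2(-1) = (2)·(-1)/[(6)·(3)] = -1/9
Sum: (-49)·(2/9) + (-4)·(8/9) + (-31)·(-1/9) = -11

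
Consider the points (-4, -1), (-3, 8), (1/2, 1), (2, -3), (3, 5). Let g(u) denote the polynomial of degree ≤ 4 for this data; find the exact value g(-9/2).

-1271/168

L_0(-9/2) = (-3/2)·(-5)·(-13/2)·(-15/2)/[(-1)·(-9/2)·(-6)·(-7)] = 325/168
L_1(-9/2) = (-1/2)·(-5)·(-13/2)·(-15/2)/[(1)·(-7/2)·(-5)·(-6)] = -65/56
L_2(-9/2) = (-1/2)·(-3/2)·(-13/2)·(-15/2)/[(9/2)·(7/2)·(-3/2)·(-5/2)] = 13/21
L_3(-9/2) = (-1/2)·(-3/2)·(-5)·(-15/2)/[(6)·(5)·(3/2)·(-1)] = -5/8
L_4(-9/2) = (-1/2)·(-3/2)·(-5)·(-13/2)/[(7)·(6)·(5/2)·(1)] = 13/56
Sum: (-1)·(325/168) + 8·(-65/56) + 1·(13/21) + (-3)·(-5/8) + 5·(13/56) = -1271/168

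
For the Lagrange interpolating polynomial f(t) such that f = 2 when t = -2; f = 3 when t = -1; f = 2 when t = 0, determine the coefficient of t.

Build the Lagrange basis polynomials:
L_0(t) = (t + 1)t / [2] = (1/2)t^2 + (1/2)t
L_1(t) = (t + 2)t / [-1] = -t^2 - 2t
L_2(t) = (t + 2)(t + 1) / [2] = (1/2)t^2 + (3/2)t + 1
f(t) = 2·L_0 + 3·L_1 + 2·L_2
Only the coefficient of t is needed; take it from each L_i and combine:
2·(1/2) + 3·(-2) + 2·(3/2) = -2

-2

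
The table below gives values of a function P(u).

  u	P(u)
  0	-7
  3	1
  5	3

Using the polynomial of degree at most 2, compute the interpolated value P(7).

7/3

Evaluate each Lagrange basis at u = 7:
L_0(7) = (4)·(2)/[(-3)·(-5)] = 8/15
L_1(7) = (7)·(2)/[(3)·(-2)] = -7/3
L_2(7) = (7)·(4)/[(5)·(2)] = 14/5
Sum: (-7)·(8/15) + 1·(-7/3) + 3·(14/5) = 7/3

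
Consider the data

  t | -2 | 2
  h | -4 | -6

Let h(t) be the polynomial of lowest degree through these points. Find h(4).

-7

L_0(4) = (2)/[(-4)] = -1/2
L_1(4) = (6)/[(4)] = 3/2
Sum: (-4)·(-1/2) + (-6)·(3/2) = -7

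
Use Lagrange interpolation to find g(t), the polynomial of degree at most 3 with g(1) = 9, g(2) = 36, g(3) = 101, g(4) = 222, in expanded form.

g(t) = 3t^3 + t^2 + 3t + 2

Build the Lagrange basis polynomials:
L_0(t) = (t - 2)(t - 3)(t - 4) / [-6] = -(1/6)t^3 + (3/2)t^2 - (13/3)t + 4
L_1(t) = (t - 1)(t - 3)(t - 4) / [2] = (1/2)t^3 - 4t^2 + (19/2)t - 6
L_2(t) = (t - 1)(t - 2)(t - 4) / [-2] = -(1/2)t^3 + (7/2)t^2 - 7t + 4
L_3(t) = (t - 1)(t - 2)(t - 3) / [6] = (1/6)t^3 - t^2 + (11/6)t - 1
g(t) = 9·L_0 + 36·L_1 + 101·L_2 + 222·L_3
  9·L_0(t) = -(3/2)t^3 + (27/2)t^2 - 39t + 36
  36·L_1(t) = 18t^3 - 144t^2 + 342t - 216
  101·L_2(t) = -(101/2)t^3 + (707/2)t^2 - 707t + 404
  222·L_3(t) = 37t^3 - 222t^2 + 407t - 222
Adding term by term: 3t^3 + t^2 + 3t + 2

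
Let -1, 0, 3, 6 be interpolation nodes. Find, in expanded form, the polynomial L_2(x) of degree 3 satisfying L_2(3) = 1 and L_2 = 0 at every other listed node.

L_2(x) = (x + 1)x(x - 6) / [(4)·(3)·(-3)]
       = (x^3 - 5x^2 - 6x) / (-36)

L_2(x) = -(1/36)x^3 + (5/36)x^2 + (1/6)x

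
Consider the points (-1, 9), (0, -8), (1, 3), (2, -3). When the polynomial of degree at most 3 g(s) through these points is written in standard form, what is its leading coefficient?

-15/2

L_0(s) = s(s - 1)(s - 2) / [-6] = -(1/6)s^3 + (1/2)s^2 - (1/3)s
L_1(s) = (s + 1)(s - 1)(s - 2) / [2] = (1/2)s^3 - s^2 - (1/2)s + 1
L_2(s) = (s + 1)s(s - 2) / [-2] = -(1/2)s^3 + (1/2)s^2 + s
L_3(s) = (s + 1)s(s - 1) / [6] = (1/6)s^3 - (1/6)s
g(s) = 9·L_0 + (-8)·L_1 + 3·L_2 + (-3)·L_3
Only the coefficient of s^3 is needed; take it from each L_i and combine:
9·(-1/6) + (-8)·(1/2) + 3·(-1/2) + (-3)·(1/6) = -15/2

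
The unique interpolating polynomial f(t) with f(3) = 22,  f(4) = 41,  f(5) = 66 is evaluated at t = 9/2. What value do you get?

Evaluate each Lagrange basis at t = 9/2:
L_0(9/2) = (1/2)·(-1/2)/[(-1)·(-2)] = -1/8
L_1(9/2) = (3/2)·(-1/2)/[(1)·(-1)] = 3/4
L_2(9/2) = (3/2)·(1/2)/[(2)·(1)] = 3/8
Sum: 22·(-1/8) + 41·(3/4) + 66·(3/8) = 211/4

211/4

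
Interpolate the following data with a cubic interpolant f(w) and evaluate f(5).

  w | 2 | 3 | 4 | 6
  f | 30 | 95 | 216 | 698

411

Evaluate each Lagrange basis at w = 5:
L_0(5) = (2)·(1)·(-1)/[(-1)·(-2)·(-4)] = 1/4
L_1(5) = (3)·(1)·(-1)/[(1)·(-1)·(-3)] = -1
L_2(5) = (3)·(2)·(-1)/[(2)·(1)·(-2)] = 3/2
L_3(5) = (3)·(2)·(1)/[(4)·(3)·(2)] = 1/4
Sum: 30·(1/4) + 95·(-1) + 216·(3/2) + 698·(1/4) = 411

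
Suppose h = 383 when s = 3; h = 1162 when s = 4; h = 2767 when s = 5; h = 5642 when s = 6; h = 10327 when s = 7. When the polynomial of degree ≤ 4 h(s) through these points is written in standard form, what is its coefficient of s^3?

L_0(s) = (s - 4)(s - 5)(s - 6)(s - 7) / [24] = (1/24)s^4 - (11/12)s^3 + (179/24)s^2 - (319/12)s + 35
L_1(s) = (s - 3)(s - 5)(s - 6)(s - 7) / [-6] = -(1/6)s^4 + (7/2)s^3 - (161/6)s^2 + (177/2)s - 105
L_2(s) = (s - 3)(s - 4)(s - 6)(s - 7) / [4] = (1/4)s^4 - 5s^3 + (145/4)s^2 - (225/2)s + 126
L_3(s) = (s - 3)(s - 4)(s - 5)(s - 7) / [-6] = -(1/6)s^4 + (19/6)s^3 - (131/6)s^2 + (389/6)s - 70
L_4(s) = (s - 3)(s - 4)(s - 5)(s - 6) / [24] = (1/24)s^4 - (3/4)s^3 + (119/24)s^2 - (57/4)s + 15
h(s) = 383·L_0 + 1162·L_1 + 2767·L_2 + 5642·L_3 + 10327·L_4
Only the coefficient of s^3 is needed; take it from each L_i and combine:
383·(-11/12) + 1162·(7/2) + 2767·(-5) + 5642·(19/6) + 10327·(-3/4) = 2

2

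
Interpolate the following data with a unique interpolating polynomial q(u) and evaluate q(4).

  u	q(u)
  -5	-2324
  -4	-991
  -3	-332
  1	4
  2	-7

-479

L_0(4) = (8)·(7)·(3)·(2)/[(-1)·(-2)·(-6)·(-7)] = 4
L_1(4) = (9)·(7)·(3)·(2)/[(1)·(-1)·(-5)·(-6)] = -63/5
L_2(4) = (9)·(8)·(3)·(2)/[(2)·(1)·(-4)·(-5)] = 54/5
L_3(4) = (9)·(8)·(7)·(2)/[(6)·(5)·(4)·(-1)] = -42/5
L_4(4) = (9)·(8)·(7)·(3)/[(7)·(6)·(5)·(1)] = 36/5
Sum: (-2324)·(4) + (-991)·(-63/5) + (-332)·(54/5) + 4·(-42/5) + (-7)·(36/5) = -479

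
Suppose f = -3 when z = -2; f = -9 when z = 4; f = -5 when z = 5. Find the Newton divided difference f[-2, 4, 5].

5/7

f[-2,4] = (-9 - (-3)) / (4 - (-2)) = -1
f[4,5] = (-5 - (-9)) / (5 - 4) = 4
f[-2,4,5] = (4 - (-1)) / (5 - (-2)) = 5/7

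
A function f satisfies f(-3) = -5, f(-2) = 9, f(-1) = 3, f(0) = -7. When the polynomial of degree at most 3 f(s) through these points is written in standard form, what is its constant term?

L_0(s) = (s + 2)(s + 1)s / [-6] = -(1/6)s^3 - (1/2)s^2 - (1/3)s
L_1(s) = (s + 3)(s + 1)s / [2] = (1/2)s^3 + 2s^2 + (3/2)s
L_2(s) = (s + 3)(s + 2)s / [-2] = -(1/2)s^3 - (5/2)s^2 - 3s
L_3(s) = (s + 3)(s + 2)(s + 1) / [6] = (1/6)s^3 + s^2 + (11/6)s + 1
f(s) = (-5)·L_0 + 9·L_1 + 3·L_2 + (-7)·L_3
Only the constant term is needed; take it from each L_i and combine:
(-5)·(0) + 9·(0) + 3·(0) + (-7)·(1) = -7

-7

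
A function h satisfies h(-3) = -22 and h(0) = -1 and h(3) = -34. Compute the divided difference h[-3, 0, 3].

-3

h[-3,0] = (-1 - (-22)) / (0 - (-3)) = 7
h[0,3] = (-34 - (-1)) / (3 - 0) = -11
h[-3,0,3] = (-11 - 7) / (3 - (-3)) = -3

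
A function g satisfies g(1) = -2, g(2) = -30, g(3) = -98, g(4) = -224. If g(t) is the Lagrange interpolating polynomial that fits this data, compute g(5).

L_0(5) = (3)·(2)·(1)/[(-1)·(-2)·(-3)] = -1
L_1(5) = (4)·(2)·(1)/[(1)·(-1)·(-2)] = 4
L_2(5) = (4)·(3)·(1)/[(2)·(1)·(-1)] = -6
L_3(5) = (4)·(3)·(2)/[(3)·(2)·(1)] = 4
Sum: (-2)·(-1) + (-30)·(4) + (-98)·(-6) + (-224)·(4) = -426

-426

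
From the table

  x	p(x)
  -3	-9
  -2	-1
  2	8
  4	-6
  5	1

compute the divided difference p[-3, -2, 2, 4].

-47/840

p[-3,-2] = (-1 - (-9)) / (-2 - (-3)) = 8
p[-2,2] = (8 - (-1)) / (2 - (-2)) = 9/4
p[2,4] = (-6 - 8) / (4 - 2) = -7
p[-3,-2,2] = (9/4 - 8) / (2 - (-3)) = -23/20
p[-2,2,4] = (-7 - 9/4) / (4 - (-2)) = -37/24
p[-3,-2,2,4] = (-37/24 - (-23/20)) / (4 - (-3)) = -47/840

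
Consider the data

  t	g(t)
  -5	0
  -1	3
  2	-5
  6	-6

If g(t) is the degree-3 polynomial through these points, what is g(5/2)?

Evaluate each Lagrange basis at t = 5/2:
L_0(5/2) = (7/2)·(1/2)·(-7/2)/[(-4)·(-7)·(-11)] = 7/352
L_1(5/2) = (15/2)·(1/2)·(-7/2)/[(4)·(-3)·(-7)] = -5/32
L_2(5/2) = (15/2)·(7/2)·(-7/2)/[(7)·(3)·(-4)] = 35/32
L_3(5/2) = (15/2)·(7/2)·(1/2)/[(11)·(7)·(4)] = 15/352
Sum: 0 + 3·(-5/32) + (-5)·(35/32) + (-6)·(15/352) = -545/88

-545/88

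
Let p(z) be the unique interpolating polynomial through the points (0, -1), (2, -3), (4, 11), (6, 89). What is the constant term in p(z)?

L_0(z) = (z - 2)(z - 4)(z - 6) / [-48] = -(1/48)z^3 + (1/4)z^2 - (11/12)z + 1
L_1(z) = z(z - 4)(z - 6) / [16] = (1/16)z^3 - (5/8)z^2 + (3/2)z
L_2(z) = z(z - 2)(z - 6) / [-16] = -(1/16)z^3 + (1/2)z^2 - (3/4)z
L_3(z) = z(z - 2)(z - 4) / [48] = (1/48)z^3 - (1/8)z^2 + (1/6)z
p(z) = (-1)·L_0 + (-3)·L_1 + 11·L_2 + 89·L_3
Only the constant term is needed; take it from each L_i and combine:
(-1)·(1) + (-3)·(0) + 11·(0) + 89·(0) = -1

-1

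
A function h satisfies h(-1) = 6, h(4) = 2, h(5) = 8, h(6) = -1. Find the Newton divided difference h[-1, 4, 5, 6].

-37/30

h[-1,4] = (2 - 6) / (4 - (-1)) = -4/5
h[4,5] = (8 - 2) / (5 - 4) = 6
h[5,6] = (-1 - 8) / (6 - 5) = -9
h[-1,4,5] = (6 - (-4/5)) / (5 - (-1)) = 17/15
h[4,5,6] = (-9 - 6) / (6 - 4) = -15/2
h[-1,4,5,6] = (-15/2 - 17/15) / (6 - (-1)) = -37/30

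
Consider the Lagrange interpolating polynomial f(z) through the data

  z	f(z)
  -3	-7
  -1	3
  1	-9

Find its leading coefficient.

-11/4

Build the Lagrange basis polynomials:
L_0(z) = (z + 1)(z - 1) / [8] = (1/8)z^2 - 1/8
L_1(z) = (z + 3)(z - 1) / [-4] = -(1/4)z^2 - (1/2)z + 3/4
L_2(z) = (z + 3)(z + 1) / [8] = (1/8)z^2 + (1/2)z + 3/8
f(z) = (-7)·L_0 + 3·L_1 + (-9)·L_2
Only the coefficient of z^2 is needed; take it from each L_i and combine:
(-7)·(1/8) + 3·(-1/4) + (-9)·(1/8) = -11/4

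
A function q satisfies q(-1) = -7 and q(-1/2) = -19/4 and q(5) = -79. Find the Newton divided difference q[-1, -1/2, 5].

q[-1,-1/2] = (-19/4 - (-7)) / (-1/2 - (-1)) = 9/2
q[-1/2,5] = (-79 - (-19/4)) / (5 - (-1/2)) = -27/2
q[-1,-1/2,5] = (-27/2 - 9/2) / (5 - (-1)) = -3

-3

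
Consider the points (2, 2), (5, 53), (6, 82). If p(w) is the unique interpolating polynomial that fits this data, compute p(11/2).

Using Newton's divided-difference form:
p[2,5] = (53 - 2) / (5 - 2) = 17
p[5,6] = (82 - 53) / (6 - 5) = 29
p[2,5,6] = (29 - 17) / (6 - 2) = 3
p(11/2) = 2 + 17·(7/2) + 3·(7/2)·(1/2) = 267/4

267/4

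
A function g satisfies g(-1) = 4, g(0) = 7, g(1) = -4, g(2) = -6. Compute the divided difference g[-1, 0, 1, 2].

g[-1,0] = (7 - 4) / (0 - (-1)) = 3
g[0,1] = (-4 - 7) / (1 - 0) = -11
g[1,2] = (-6 - (-4)) / (2 - 1) = -2
g[-1,0,1] = (-11 - 3) / (1 - (-1)) = -7
g[0,1,2] = (-2 - (-11)) / (2 - 0) = 9/2
g[-1,0,1,2] = (9/2 - (-7)) / (2 - (-1)) = 23/6

23/6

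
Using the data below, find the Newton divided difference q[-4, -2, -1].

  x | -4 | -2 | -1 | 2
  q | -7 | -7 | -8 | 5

-1/3

q[-4,-2] = (-7 - (-7)) / (-2 - (-4)) = 0
q[-2,-1] = (-8 - (-7)) / (-1 - (-2)) = -1
q[-4,-2,-1] = (-1 - 0) / (-1 - (-4)) = -1/3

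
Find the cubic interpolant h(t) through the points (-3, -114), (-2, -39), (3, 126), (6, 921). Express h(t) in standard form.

Build the Lagrange basis polynomials:
L_0(t) = (t + 2)(t - 3)(t - 6) / [-54] = -(1/54)t^3 + (7/54)t^2 - 2/3
L_1(t) = (t + 3)(t - 3)(t - 6) / [40] = (1/40)t^3 - (3/20)t^2 - (9/40)t + 27/20
L_2(t) = (t + 3)(t + 2)(t - 6) / [-90] = -(1/90)t^3 + (1/90)t^2 + (4/15)t + 2/5
L_3(t) = (t + 3)(t + 2)(t - 3) / [216] = (1/216)t^3 + (1/108)t^2 - (1/24)t - 1/12
h(t) = (-114)·L_0 + (-39)·L_1 + 126·L_2 + 921·L_3
  (-114)·L_0(t) = (19/9)t^3 - (133/9)t^2 + 76
  (-39)·L_1(t) = -(39/40)t^3 + (117/20)t^2 + (351/40)t - 1053/20
  126·L_2(t) = -(7/5)t^3 + (7/5)t^2 + (168/5)t + 252/5
  921·L_3(t) = (307/72)t^3 + (307/36)t^2 - (307/8)t - 307/4
Adding term by term: 4t^3 + t^2 + 4t - 3

h(t) = 4t^3 + t^2 + 4t - 3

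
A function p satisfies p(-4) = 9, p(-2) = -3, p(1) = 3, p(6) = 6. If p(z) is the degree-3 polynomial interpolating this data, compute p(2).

L_0(2) = (4)·(1)·(-4)/[(-2)·(-5)·(-10)] = 4/25
L_1(2) = (6)·(1)·(-4)/[(2)·(-3)·(-8)] = -1/2
L_2(2) = (6)·(4)·(-4)/[(5)·(3)·(-5)] = 32/25
L_3(2) = (6)·(4)·(1)/[(10)·(8)·(5)] = 3/50
Sum: 9·(4/25) + (-3)·(-1/2) + 3·(32/25) + 6·(3/50) = 357/50

357/50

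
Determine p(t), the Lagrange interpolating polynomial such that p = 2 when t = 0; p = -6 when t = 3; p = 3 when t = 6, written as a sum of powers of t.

p(t) = (17/18)t^2 - (11/2)t + 2

Build the Lagrange basis polynomials:
L_0(t) = (t - 3)(t - 6) / [18] = (1/18)t^2 - (1/2)t + 1
L_1(t) = t(t - 6) / [-9] = -(1/9)t^2 + (2/3)t
L_2(t) = t(t - 3) / [18] = (1/18)t^2 - (1/6)t
p(t) = 2·L_0 + (-6)·L_1 + 3·L_2
  2·L_0(t) = (1/9)t^2 - t + 2
  (-6)·L_1(t) = (2/3)t^2 - 4t
  3·L_2(t) = (1/6)t^2 - (1/2)t
Adding term by term: (17/18)t^2 - (11/2)t + 2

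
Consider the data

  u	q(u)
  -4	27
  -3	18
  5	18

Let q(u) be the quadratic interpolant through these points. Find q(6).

27

Using Newton's divided-difference form:
q[-4,-3] = (18 - 27) / (-3 - (-4)) = -9
q[-3,5] = (18 - 18) / (5 - (-3)) = 0
q[-4,-3,5] = (0 - (-9)) / (5 - (-4)) = 1
q(6) = 27 + (-9)·(10) + 1·(10)·(9) = 27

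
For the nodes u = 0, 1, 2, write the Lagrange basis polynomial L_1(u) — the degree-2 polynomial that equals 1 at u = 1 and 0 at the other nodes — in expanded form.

L_1(u) = u(u - 2) / [(1)·(-1)]
       = (u^2 - 2u) / (-1)

L_1(u) = -u^2 + 2u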